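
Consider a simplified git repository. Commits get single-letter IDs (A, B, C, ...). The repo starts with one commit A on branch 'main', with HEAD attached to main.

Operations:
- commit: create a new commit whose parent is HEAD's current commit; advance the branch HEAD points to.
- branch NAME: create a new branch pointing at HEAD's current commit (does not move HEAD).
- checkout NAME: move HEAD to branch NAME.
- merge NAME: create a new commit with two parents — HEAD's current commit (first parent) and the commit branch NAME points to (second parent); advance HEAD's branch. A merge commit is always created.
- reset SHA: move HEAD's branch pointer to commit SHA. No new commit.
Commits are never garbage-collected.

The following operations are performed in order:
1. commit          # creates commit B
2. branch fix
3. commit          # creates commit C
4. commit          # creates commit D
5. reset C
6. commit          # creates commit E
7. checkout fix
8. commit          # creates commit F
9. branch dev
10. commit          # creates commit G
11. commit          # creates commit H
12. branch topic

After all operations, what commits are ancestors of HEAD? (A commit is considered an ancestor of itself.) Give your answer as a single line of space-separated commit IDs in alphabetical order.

Answer: A B F G H

Derivation:
After op 1 (commit): HEAD=main@B [main=B]
After op 2 (branch): HEAD=main@B [fix=B main=B]
After op 3 (commit): HEAD=main@C [fix=B main=C]
After op 4 (commit): HEAD=main@D [fix=B main=D]
After op 5 (reset): HEAD=main@C [fix=B main=C]
After op 6 (commit): HEAD=main@E [fix=B main=E]
After op 7 (checkout): HEAD=fix@B [fix=B main=E]
After op 8 (commit): HEAD=fix@F [fix=F main=E]
After op 9 (branch): HEAD=fix@F [dev=F fix=F main=E]
After op 10 (commit): HEAD=fix@G [dev=F fix=G main=E]
After op 11 (commit): HEAD=fix@H [dev=F fix=H main=E]
After op 12 (branch): HEAD=fix@H [dev=F fix=H main=E topic=H]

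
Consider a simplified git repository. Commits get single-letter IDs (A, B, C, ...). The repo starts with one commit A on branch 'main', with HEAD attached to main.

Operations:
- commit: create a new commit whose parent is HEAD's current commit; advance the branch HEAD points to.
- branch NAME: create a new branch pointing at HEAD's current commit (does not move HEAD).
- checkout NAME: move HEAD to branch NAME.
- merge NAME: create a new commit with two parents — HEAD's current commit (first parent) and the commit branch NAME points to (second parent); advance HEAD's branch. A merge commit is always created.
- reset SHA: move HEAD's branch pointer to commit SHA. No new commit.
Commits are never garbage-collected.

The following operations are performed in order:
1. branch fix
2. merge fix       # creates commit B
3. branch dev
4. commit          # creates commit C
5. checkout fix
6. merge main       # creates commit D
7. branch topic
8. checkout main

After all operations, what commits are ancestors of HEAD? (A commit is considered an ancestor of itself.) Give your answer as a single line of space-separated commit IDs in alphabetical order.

After op 1 (branch): HEAD=main@A [fix=A main=A]
After op 2 (merge): HEAD=main@B [fix=A main=B]
After op 3 (branch): HEAD=main@B [dev=B fix=A main=B]
After op 4 (commit): HEAD=main@C [dev=B fix=A main=C]
After op 5 (checkout): HEAD=fix@A [dev=B fix=A main=C]
After op 6 (merge): HEAD=fix@D [dev=B fix=D main=C]
After op 7 (branch): HEAD=fix@D [dev=B fix=D main=C topic=D]
After op 8 (checkout): HEAD=main@C [dev=B fix=D main=C topic=D]

Answer: A B C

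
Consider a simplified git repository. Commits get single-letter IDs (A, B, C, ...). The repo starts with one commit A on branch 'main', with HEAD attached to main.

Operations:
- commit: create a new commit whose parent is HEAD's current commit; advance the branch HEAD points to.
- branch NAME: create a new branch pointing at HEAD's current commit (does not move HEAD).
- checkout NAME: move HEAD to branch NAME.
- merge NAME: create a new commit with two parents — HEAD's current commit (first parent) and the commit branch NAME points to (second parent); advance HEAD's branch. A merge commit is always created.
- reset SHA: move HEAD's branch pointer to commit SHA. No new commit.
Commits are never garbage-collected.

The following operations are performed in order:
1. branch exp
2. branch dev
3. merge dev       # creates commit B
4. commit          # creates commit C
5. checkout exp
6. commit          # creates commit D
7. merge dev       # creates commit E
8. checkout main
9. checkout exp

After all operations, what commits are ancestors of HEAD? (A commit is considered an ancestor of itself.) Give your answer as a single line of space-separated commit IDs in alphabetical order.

Answer: A D E

Derivation:
After op 1 (branch): HEAD=main@A [exp=A main=A]
After op 2 (branch): HEAD=main@A [dev=A exp=A main=A]
After op 3 (merge): HEAD=main@B [dev=A exp=A main=B]
After op 4 (commit): HEAD=main@C [dev=A exp=A main=C]
After op 5 (checkout): HEAD=exp@A [dev=A exp=A main=C]
After op 6 (commit): HEAD=exp@D [dev=A exp=D main=C]
After op 7 (merge): HEAD=exp@E [dev=A exp=E main=C]
After op 8 (checkout): HEAD=main@C [dev=A exp=E main=C]
After op 9 (checkout): HEAD=exp@E [dev=A exp=E main=C]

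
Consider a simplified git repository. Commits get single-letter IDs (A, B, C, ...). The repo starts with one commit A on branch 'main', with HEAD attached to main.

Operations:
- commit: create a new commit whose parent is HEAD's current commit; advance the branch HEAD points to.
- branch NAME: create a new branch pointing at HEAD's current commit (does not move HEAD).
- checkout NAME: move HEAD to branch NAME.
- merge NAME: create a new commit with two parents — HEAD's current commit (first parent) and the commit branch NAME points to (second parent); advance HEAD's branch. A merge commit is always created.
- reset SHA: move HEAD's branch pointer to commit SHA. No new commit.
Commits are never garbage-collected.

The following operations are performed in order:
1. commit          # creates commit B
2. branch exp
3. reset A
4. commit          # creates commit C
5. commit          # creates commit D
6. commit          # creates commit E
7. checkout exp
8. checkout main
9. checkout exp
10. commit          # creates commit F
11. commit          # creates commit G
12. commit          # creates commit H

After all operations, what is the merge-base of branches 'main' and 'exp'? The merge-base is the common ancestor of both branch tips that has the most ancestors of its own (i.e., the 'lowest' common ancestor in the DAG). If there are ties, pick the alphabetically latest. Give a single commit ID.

After op 1 (commit): HEAD=main@B [main=B]
After op 2 (branch): HEAD=main@B [exp=B main=B]
After op 3 (reset): HEAD=main@A [exp=B main=A]
After op 4 (commit): HEAD=main@C [exp=B main=C]
After op 5 (commit): HEAD=main@D [exp=B main=D]
After op 6 (commit): HEAD=main@E [exp=B main=E]
After op 7 (checkout): HEAD=exp@B [exp=B main=E]
After op 8 (checkout): HEAD=main@E [exp=B main=E]
After op 9 (checkout): HEAD=exp@B [exp=B main=E]
After op 10 (commit): HEAD=exp@F [exp=F main=E]
After op 11 (commit): HEAD=exp@G [exp=G main=E]
After op 12 (commit): HEAD=exp@H [exp=H main=E]
ancestors(main=E): ['A', 'C', 'D', 'E']
ancestors(exp=H): ['A', 'B', 'F', 'G', 'H']
common: ['A']

Answer: A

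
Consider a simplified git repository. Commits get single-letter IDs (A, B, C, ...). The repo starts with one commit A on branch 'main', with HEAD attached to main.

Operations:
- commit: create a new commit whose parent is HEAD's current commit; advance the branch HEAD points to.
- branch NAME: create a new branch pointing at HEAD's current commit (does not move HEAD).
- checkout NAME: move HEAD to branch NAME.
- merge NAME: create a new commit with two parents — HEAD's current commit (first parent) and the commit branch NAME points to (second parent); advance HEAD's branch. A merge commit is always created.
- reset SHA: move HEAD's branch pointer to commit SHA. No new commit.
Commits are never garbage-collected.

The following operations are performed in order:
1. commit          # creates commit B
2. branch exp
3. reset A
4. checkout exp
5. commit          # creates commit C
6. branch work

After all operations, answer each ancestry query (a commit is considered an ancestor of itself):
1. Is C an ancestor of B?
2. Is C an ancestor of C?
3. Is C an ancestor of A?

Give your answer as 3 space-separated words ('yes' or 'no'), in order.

Answer: no yes no

Derivation:
After op 1 (commit): HEAD=main@B [main=B]
After op 2 (branch): HEAD=main@B [exp=B main=B]
After op 3 (reset): HEAD=main@A [exp=B main=A]
After op 4 (checkout): HEAD=exp@B [exp=B main=A]
After op 5 (commit): HEAD=exp@C [exp=C main=A]
After op 6 (branch): HEAD=exp@C [exp=C main=A work=C]
ancestors(B) = {A,B}; C in? no
ancestors(C) = {A,B,C}; C in? yes
ancestors(A) = {A}; C in? no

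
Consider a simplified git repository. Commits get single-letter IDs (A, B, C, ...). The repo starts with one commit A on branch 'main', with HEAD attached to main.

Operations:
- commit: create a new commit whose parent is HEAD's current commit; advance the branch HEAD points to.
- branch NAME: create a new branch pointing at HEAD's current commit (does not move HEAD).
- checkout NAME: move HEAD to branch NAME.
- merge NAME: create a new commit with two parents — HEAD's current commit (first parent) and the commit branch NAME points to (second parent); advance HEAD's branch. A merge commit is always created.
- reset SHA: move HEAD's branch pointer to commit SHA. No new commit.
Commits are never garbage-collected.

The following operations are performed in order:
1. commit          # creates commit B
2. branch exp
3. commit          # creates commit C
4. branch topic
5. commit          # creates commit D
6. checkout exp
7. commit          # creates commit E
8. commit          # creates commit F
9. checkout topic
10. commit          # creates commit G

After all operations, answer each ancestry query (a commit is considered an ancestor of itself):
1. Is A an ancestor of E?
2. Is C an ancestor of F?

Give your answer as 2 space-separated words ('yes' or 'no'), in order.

Answer: yes no

Derivation:
After op 1 (commit): HEAD=main@B [main=B]
After op 2 (branch): HEAD=main@B [exp=B main=B]
After op 3 (commit): HEAD=main@C [exp=B main=C]
After op 4 (branch): HEAD=main@C [exp=B main=C topic=C]
After op 5 (commit): HEAD=main@D [exp=B main=D topic=C]
After op 6 (checkout): HEAD=exp@B [exp=B main=D topic=C]
After op 7 (commit): HEAD=exp@E [exp=E main=D topic=C]
After op 8 (commit): HEAD=exp@F [exp=F main=D topic=C]
After op 9 (checkout): HEAD=topic@C [exp=F main=D topic=C]
After op 10 (commit): HEAD=topic@G [exp=F main=D topic=G]
ancestors(E) = {A,B,E}; A in? yes
ancestors(F) = {A,B,E,F}; C in? no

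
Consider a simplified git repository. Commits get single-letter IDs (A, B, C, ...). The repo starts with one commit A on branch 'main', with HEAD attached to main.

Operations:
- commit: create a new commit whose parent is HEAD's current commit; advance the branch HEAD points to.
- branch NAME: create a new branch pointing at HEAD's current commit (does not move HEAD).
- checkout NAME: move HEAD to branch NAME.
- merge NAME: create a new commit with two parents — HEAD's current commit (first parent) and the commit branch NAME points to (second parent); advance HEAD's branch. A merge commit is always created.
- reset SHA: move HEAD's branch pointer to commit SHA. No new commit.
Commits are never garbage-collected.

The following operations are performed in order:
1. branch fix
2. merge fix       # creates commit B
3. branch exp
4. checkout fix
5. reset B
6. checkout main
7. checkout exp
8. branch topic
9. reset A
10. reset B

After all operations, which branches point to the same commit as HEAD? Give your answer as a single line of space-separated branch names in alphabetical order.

Answer: exp fix main topic

Derivation:
After op 1 (branch): HEAD=main@A [fix=A main=A]
After op 2 (merge): HEAD=main@B [fix=A main=B]
After op 3 (branch): HEAD=main@B [exp=B fix=A main=B]
After op 4 (checkout): HEAD=fix@A [exp=B fix=A main=B]
After op 5 (reset): HEAD=fix@B [exp=B fix=B main=B]
After op 6 (checkout): HEAD=main@B [exp=B fix=B main=B]
After op 7 (checkout): HEAD=exp@B [exp=B fix=B main=B]
After op 8 (branch): HEAD=exp@B [exp=B fix=B main=B topic=B]
After op 9 (reset): HEAD=exp@A [exp=A fix=B main=B topic=B]
After op 10 (reset): HEAD=exp@B [exp=B fix=B main=B topic=B]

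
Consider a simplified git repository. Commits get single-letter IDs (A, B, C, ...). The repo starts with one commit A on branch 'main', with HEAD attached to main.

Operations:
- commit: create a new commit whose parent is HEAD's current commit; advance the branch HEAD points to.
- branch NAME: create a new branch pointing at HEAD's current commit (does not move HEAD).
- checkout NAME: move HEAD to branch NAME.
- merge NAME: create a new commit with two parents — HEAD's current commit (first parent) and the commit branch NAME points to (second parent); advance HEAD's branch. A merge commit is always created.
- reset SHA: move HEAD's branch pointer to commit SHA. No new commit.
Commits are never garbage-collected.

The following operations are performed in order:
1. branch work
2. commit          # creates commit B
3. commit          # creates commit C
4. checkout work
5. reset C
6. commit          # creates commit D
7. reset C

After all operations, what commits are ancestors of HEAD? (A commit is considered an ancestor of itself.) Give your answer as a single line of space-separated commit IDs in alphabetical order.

After op 1 (branch): HEAD=main@A [main=A work=A]
After op 2 (commit): HEAD=main@B [main=B work=A]
After op 3 (commit): HEAD=main@C [main=C work=A]
After op 4 (checkout): HEAD=work@A [main=C work=A]
After op 5 (reset): HEAD=work@C [main=C work=C]
After op 6 (commit): HEAD=work@D [main=C work=D]
After op 7 (reset): HEAD=work@C [main=C work=C]

Answer: A B C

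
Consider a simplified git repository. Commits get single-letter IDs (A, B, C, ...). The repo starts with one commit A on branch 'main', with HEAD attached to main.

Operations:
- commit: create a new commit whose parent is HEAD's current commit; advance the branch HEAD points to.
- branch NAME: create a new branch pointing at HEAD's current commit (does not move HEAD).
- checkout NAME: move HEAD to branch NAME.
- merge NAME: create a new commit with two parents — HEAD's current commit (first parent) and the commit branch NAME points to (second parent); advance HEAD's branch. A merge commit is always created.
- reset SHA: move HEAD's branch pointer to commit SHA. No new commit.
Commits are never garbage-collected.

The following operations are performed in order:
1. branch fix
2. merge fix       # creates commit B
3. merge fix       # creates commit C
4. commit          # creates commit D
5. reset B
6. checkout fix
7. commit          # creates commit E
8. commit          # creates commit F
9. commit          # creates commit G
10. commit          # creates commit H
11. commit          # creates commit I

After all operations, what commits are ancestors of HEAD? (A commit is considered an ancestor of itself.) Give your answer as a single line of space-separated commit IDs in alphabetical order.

Answer: A E F G H I

Derivation:
After op 1 (branch): HEAD=main@A [fix=A main=A]
After op 2 (merge): HEAD=main@B [fix=A main=B]
After op 3 (merge): HEAD=main@C [fix=A main=C]
After op 4 (commit): HEAD=main@D [fix=A main=D]
After op 5 (reset): HEAD=main@B [fix=A main=B]
After op 6 (checkout): HEAD=fix@A [fix=A main=B]
After op 7 (commit): HEAD=fix@E [fix=E main=B]
After op 8 (commit): HEAD=fix@F [fix=F main=B]
After op 9 (commit): HEAD=fix@G [fix=G main=B]
After op 10 (commit): HEAD=fix@H [fix=H main=B]
After op 11 (commit): HEAD=fix@I [fix=I main=B]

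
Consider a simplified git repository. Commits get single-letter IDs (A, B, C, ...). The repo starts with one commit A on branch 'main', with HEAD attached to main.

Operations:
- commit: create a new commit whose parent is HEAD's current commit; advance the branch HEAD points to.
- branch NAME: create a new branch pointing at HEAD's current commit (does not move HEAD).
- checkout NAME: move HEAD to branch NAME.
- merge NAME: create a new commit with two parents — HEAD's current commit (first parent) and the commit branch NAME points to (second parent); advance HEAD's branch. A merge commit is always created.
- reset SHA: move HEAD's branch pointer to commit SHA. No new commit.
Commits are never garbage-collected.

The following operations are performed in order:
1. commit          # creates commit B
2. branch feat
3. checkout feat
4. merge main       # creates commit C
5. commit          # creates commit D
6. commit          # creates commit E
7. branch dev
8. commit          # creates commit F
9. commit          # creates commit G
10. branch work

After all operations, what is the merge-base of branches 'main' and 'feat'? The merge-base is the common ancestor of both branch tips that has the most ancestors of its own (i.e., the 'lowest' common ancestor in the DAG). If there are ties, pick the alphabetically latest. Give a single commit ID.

After op 1 (commit): HEAD=main@B [main=B]
After op 2 (branch): HEAD=main@B [feat=B main=B]
After op 3 (checkout): HEAD=feat@B [feat=B main=B]
After op 4 (merge): HEAD=feat@C [feat=C main=B]
After op 5 (commit): HEAD=feat@D [feat=D main=B]
After op 6 (commit): HEAD=feat@E [feat=E main=B]
After op 7 (branch): HEAD=feat@E [dev=E feat=E main=B]
After op 8 (commit): HEAD=feat@F [dev=E feat=F main=B]
After op 9 (commit): HEAD=feat@G [dev=E feat=G main=B]
After op 10 (branch): HEAD=feat@G [dev=E feat=G main=B work=G]
ancestors(main=B): ['A', 'B']
ancestors(feat=G): ['A', 'B', 'C', 'D', 'E', 'F', 'G']
common: ['A', 'B']

Answer: B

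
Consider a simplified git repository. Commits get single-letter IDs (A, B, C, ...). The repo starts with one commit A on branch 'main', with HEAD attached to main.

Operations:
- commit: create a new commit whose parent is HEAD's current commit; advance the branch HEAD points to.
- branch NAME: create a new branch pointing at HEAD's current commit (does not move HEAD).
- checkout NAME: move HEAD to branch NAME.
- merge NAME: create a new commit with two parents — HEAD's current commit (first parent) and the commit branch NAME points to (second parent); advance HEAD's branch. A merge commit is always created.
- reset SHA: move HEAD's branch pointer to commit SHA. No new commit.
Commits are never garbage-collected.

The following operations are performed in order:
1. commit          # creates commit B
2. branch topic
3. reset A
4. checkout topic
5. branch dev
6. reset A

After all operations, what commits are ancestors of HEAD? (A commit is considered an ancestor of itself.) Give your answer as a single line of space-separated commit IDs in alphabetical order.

Answer: A

Derivation:
After op 1 (commit): HEAD=main@B [main=B]
After op 2 (branch): HEAD=main@B [main=B topic=B]
After op 3 (reset): HEAD=main@A [main=A topic=B]
After op 4 (checkout): HEAD=topic@B [main=A topic=B]
After op 5 (branch): HEAD=topic@B [dev=B main=A topic=B]
After op 6 (reset): HEAD=topic@A [dev=B main=A topic=A]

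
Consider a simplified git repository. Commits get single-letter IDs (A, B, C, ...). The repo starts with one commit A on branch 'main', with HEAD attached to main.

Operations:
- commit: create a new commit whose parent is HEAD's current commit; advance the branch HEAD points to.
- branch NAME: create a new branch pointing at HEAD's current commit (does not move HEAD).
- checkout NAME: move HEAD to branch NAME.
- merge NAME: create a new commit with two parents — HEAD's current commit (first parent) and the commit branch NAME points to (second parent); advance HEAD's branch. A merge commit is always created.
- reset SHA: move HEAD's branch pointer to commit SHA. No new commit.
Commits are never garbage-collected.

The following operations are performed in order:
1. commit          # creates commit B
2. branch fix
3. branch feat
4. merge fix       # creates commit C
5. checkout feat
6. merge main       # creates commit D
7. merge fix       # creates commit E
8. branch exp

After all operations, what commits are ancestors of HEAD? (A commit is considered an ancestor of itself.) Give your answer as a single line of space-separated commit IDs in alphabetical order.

Answer: A B C D E

Derivation:
After op 1 (commit): HEAD=main@B [main=B]
After op 2 (branch): HEAD=main@B [fix=B main=B]
After op 3 (branch): HEAD=main@B [feat=B fix=B main=B]
After op 4 (merge): HEAD=main@C [feat=B fix=B main=C]
After op 5 (checkout): HEAD=feat@B [feat=B fix=B main=C]
After op 6 (merge): HEAD=feat@D [feat=D fix=B main=C]
After op 7 (merge): HEAD=feat@E [feat=E fix=B main=C]
After op 8 (branch): HEAD=feat@E [exp=E feat=E fix=B main=C]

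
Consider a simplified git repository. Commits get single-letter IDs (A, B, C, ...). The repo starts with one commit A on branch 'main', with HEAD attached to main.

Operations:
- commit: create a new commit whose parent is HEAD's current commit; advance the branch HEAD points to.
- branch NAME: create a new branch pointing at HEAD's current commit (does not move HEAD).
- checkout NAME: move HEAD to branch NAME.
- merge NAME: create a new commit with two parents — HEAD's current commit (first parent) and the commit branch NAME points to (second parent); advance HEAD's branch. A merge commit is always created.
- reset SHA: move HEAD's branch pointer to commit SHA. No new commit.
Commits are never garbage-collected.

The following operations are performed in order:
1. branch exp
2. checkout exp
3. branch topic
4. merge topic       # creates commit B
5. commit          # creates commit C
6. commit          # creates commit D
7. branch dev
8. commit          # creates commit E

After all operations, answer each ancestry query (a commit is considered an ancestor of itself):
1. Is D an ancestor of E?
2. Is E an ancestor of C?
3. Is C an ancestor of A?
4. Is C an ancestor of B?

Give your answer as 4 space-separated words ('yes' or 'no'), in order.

After op 1 (branch): HEAD=main@A [exp=A main=A]
After op 2 (checkout): HEAD=exp@A [exp=A main=A]
After op 3 (branch): HEAD=exp@A [exp=A main=A topic=A]
After op 4 (merge): HEAD=exp@B [exp=B main=A topic=A]
After op 5 (commit): HEAD=exp@C [exp=C main=A topic=A]
After op 6 (commit): HEAD=exp@D [exp=D main=A topic=A]
After op 7 (branch): HEAD=exp@D [dev=D exp=D main=A topic=A]
After op 8 (commit): HEAD=exp@E [dev=D exp=E main=A topic=A]
ancestors(E) = {A,B,C,D,E}; D in? yes
ancestors(C) = {A,B,C}; E in? no
ancestors(A) = {A}; C in? no
ancestors(B) = {A,B}; C in? no

Answer: yes no no no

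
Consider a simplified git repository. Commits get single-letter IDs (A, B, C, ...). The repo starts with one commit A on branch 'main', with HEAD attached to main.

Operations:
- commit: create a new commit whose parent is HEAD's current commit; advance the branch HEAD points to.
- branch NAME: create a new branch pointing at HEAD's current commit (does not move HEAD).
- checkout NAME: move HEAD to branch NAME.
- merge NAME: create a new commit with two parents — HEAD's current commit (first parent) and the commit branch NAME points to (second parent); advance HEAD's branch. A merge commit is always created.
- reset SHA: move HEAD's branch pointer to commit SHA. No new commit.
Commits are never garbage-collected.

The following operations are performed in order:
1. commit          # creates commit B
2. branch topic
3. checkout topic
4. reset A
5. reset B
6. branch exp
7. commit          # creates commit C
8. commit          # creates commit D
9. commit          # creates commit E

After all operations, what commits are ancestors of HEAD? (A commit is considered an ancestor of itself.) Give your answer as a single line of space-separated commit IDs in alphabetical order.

After op 1 (commit): HEAD=main@B [main=B]
After op 2 (branch): HEAD=main@B [main=B topic=B]
After op 3 (checkout): HEAD=topic@B [main=B topic=B]
After op 4 (reset): HEAD=topic@A [main=B topic=A]
After op 5 (reset): HEAD=topic@B [main=B topic=B]
After op 6 (branch): HEAD=topic@B [exp=B main=B topic=B]
After op 7 (commit): HEAD=topic@C [exp=B main=B topic=C]
After op 8 (commit): HEAD=topic@D [exp=B main=B topic=D]
After op 9 (commit): HEAD=topic@E [exp=B main=B topic=E]

Answer: A B C D E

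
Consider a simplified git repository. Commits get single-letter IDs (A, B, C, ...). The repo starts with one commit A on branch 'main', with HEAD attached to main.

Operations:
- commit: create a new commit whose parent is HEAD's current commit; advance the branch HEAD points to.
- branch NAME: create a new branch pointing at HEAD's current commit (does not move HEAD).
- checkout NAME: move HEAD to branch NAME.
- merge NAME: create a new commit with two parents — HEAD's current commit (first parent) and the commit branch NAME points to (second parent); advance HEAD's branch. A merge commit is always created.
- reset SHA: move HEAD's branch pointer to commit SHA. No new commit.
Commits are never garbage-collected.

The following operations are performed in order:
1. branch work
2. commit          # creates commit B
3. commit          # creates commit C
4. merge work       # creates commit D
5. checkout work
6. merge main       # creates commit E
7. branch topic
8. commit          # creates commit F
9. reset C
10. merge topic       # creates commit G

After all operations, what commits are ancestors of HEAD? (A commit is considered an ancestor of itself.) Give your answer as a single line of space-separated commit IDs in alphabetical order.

Answer: A B C D E G

Derivation:
After op 1 (branch): HEAD=main@A [main=A work=A]
After op 2 (commit): HEAD=main@B [main=B work=A]
After op 3 (commit): HEAD=main@C [main=C work=A]
After op 4 (merge): HEAD=main@D [main=D work=A]
After op 5 (checkout): HEAD=work@A [main=D work=A]
After op 6 (merge): HEAD=work@E [main=D work=E]
After op 7 (branch): HEAD=work@E [main=D topic=E work=E]
After op 8 (commit): HEAD=work@F [main=D topic=E work=F]
After op 9 (reset): HEAD=work@C [main=D topic=E work=C]
After op 10 (merge): HEAD=work@G [main=D topic=E work=G]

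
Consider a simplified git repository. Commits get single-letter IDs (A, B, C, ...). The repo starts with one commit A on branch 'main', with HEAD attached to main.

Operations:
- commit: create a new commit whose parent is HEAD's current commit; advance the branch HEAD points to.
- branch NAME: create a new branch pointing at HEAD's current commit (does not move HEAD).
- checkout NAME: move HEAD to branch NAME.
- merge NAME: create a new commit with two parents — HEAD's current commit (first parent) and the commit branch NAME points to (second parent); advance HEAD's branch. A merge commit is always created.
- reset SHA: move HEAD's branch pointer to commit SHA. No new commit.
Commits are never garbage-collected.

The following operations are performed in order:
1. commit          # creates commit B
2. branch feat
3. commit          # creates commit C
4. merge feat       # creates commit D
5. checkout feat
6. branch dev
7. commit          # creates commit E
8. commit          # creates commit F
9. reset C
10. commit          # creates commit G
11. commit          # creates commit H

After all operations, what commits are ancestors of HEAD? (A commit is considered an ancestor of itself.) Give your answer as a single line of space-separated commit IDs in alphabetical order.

Answer: A B C G H

Derivation:
After op 1 (commit): HEAD=main@B [main=B]
After op 2 (branch): HEAD=main@B [feat=B main=B]
After op 3 (commit): HEAD=main@C [feat=B main=C]
After op 4 (merge): HEAD=main@D [feat=B main=D]
After op 5 (checkout): HEAD=feat@B [feat=B main=D]
After op 6 (branch): HEAD=feat@B [dev=B feat=B main=D]
After op 7 (commit): HEAD=feat@E [dev=B feat=E main=D]
After op 8 (commit): HEAD=feat@F [dev=B feat=F main=D]
After op 9 (reset): HEAD=feat@C [dev=B feat=C main=D]
After op 10 (commit): HEAD=feat@G [dev=B feat=G main=D]
After op 11 (commit): HEAD=feat@H [dev=B feat=H main=D]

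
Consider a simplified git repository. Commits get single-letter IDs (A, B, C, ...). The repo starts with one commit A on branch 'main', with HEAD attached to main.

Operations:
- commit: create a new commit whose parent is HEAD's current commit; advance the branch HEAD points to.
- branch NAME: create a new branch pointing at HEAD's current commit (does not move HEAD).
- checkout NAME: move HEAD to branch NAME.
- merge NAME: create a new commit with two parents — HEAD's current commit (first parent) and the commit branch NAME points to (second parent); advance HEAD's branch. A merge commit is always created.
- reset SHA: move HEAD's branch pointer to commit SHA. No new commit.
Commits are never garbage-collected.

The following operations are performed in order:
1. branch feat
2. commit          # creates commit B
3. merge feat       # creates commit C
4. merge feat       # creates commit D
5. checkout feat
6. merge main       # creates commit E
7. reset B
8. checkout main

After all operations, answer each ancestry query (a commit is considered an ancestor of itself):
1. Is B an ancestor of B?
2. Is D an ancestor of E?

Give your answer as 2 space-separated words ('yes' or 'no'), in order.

After op 1 (branch): HEAD=main@A [feat=A main=A]
After op 2 (commit): HEAD=main@B [feat=A main=B]
After op 3 (merge): HEAD=main@C [feat=A main=C]
After op 4 (merge): HEAD=main@D [feat=A main=D]
After op 5 (checkout): HEAD=feat@A [feat=A main=D]
After op 6 (merge): HEAD=feat@E [feat=E main=D]
After op 7 (reset): HEAD=feat@B [feat=B main=D]
After op 8 (checkout): HEAD=main@D [feat=B main=D]
ancestors(B) = {A,B}; B in? yes
ancestors(E) = {A,B,C,D,E}; D in? yes

Answer: yes yes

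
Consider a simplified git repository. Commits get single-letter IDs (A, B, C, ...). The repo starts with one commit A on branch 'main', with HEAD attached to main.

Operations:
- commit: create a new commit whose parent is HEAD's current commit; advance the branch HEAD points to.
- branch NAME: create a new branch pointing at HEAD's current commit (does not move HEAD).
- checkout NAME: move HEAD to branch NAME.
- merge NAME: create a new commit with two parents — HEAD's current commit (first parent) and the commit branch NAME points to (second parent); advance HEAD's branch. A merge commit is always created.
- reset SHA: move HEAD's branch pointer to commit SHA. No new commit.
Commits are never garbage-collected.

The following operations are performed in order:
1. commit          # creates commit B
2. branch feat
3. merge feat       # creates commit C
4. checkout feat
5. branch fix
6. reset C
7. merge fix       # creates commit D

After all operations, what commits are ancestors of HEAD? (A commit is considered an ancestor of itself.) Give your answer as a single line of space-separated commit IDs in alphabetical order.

Answer: A B C D

Derivation:
After op 1 (commit): HEAD=main@B [main=B]
After op 2 (branch): HEAD=main@B [feat=B main=B]
After op 3 (merge): HEAD=main@C [feat=B main=C]
After op 4 (checkout): HEAD=feat@B [feat=B main=C]
After op 5 (branch): HEAD=feat@B [feat=B fix=B main=C]
After op 6 (reset): HEAD=feat@C [feat=C fix=B main=C]
After op 7 (merge): HEAD=feat@D [feat=D fix=B main=C]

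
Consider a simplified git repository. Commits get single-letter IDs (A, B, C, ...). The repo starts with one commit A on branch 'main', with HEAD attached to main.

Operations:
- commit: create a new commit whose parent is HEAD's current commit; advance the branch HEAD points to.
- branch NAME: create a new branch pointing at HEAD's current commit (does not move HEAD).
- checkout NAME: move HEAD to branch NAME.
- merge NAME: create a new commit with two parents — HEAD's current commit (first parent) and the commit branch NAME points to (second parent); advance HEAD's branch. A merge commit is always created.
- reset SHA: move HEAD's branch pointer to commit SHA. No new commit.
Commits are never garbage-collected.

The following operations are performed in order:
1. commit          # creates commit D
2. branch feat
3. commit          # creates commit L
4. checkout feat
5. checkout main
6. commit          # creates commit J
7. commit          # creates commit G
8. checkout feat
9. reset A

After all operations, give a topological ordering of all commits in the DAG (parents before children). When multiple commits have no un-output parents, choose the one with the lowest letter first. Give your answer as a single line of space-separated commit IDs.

After op 1 (commit): HEAD=main@D [main=D]
After op 2 (branch): HEAD=main@D [feat=D main=D]
After op 3 (commit): HEAD=main@L [feat=D main=L]
After op 4 (checkout): HEAD=feat@D [feat=D main=L]
After op 5 (checkout): HEAD=main@L [feat=D main=L]
After op 6 (commit): HEAD=main@J [feat=D main=J]
After op 7 (commit): HEAD=main@G [feat=D main=G]
After op 8 (checkout): HEAD=feat@D [feat=D main=G]
After op 9 (reset): HEAD=feat@A [feat=A main=G]
commit A: parents=[]
commit D: parents=['A']
commit G: parents=['J']
commit J: parents=['L']
commit L: parents=['D']

Answer: A D L J G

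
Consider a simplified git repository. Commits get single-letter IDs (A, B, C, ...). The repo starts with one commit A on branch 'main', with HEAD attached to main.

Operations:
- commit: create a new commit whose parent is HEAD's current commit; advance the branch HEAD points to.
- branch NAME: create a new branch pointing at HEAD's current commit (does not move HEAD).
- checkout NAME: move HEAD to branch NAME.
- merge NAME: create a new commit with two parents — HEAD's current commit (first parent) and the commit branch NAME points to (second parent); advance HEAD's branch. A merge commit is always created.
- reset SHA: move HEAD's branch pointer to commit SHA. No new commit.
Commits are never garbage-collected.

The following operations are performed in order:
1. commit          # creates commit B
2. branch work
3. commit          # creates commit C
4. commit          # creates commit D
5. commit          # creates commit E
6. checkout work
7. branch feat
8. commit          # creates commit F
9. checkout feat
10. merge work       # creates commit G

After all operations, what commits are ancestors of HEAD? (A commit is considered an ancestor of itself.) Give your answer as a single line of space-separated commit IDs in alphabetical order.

After op 1 (commit): HEAD=main@B [main=B]
After op 2 (branch): HEAD=main@B [main=B work=B]
After op 3 (commit): HEAD=main@C [main=C work=B]
After op 4 (commit): HEAD=main@D [main=D work=B]
After op 5 (commit): HEAD=main@E [main=E work=B]
After op 6 (checkout): HEAD=work@B [main=E work=B]
After op 7 (branch): HEAD=work@B [feat=B main=E work=B]
After op 8 (commit): HEAD=work@F [feat=B main=E work=F]
After op 9 (checkout): HEAD=feat@B [feat=B main=E work=F]
After op 10 (merge): HEAD=feat@G [feat=G main=E work=F]

Answer: A B F G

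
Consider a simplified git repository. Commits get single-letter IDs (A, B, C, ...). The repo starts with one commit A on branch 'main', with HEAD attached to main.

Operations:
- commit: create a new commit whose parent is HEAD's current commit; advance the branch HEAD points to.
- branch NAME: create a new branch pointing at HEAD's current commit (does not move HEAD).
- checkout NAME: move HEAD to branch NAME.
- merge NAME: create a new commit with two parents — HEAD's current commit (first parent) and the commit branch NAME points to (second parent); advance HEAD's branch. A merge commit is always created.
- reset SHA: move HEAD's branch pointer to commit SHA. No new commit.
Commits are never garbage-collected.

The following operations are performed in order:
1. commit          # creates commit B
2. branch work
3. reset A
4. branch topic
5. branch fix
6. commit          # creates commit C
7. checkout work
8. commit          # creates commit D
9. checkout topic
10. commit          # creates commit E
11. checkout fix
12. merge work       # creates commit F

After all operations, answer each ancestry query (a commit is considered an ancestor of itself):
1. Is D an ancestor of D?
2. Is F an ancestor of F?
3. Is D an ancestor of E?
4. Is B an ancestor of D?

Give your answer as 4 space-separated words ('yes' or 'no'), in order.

After op 1 (commit): HEAD=main@B [main=B]
After op 2 (branch): HEAD=main@B [main=B work=B]
After op 3 (reset): HEAD=main@A [main=A work=B]
After op 4 (branch): HEAD=main@A [main=A topic=A work=B]
After op 5 (branch): HEAD=main@A [fix=A main=A topic=A work=B]
After op 6 (commit): HEAD=main@C [fix=A main=C topic=A work=B]
After op 7 (checkout): HEAD=work@B [fix=A main=C topic=A work=B]
After op 8 (commit): HEAD=work@D [fix=A main=C topic=A work=D]
After op 9 (checkout): HEAD=topic@A [fix=A main=C topic=A work=D]
After op 10 (commit): HEAD=topic@E [fix=A main=C topic=E work=D]
After op 11 (checkout): HEAD=fix@A [fix=A main=C topic=E work=D]
After op 12 (merge): HEAD=fix@F [fix=F main=C topic=E work=D]
ancestors(D) = {A,B,D}; D in? yes
ancestors(F) = {A,B,D,F}; F in? yes
ancestors(E) = {A,E}; D in? no
ancestors(D) = {A,B,D}; B in? yes

Answer: yes yes no yes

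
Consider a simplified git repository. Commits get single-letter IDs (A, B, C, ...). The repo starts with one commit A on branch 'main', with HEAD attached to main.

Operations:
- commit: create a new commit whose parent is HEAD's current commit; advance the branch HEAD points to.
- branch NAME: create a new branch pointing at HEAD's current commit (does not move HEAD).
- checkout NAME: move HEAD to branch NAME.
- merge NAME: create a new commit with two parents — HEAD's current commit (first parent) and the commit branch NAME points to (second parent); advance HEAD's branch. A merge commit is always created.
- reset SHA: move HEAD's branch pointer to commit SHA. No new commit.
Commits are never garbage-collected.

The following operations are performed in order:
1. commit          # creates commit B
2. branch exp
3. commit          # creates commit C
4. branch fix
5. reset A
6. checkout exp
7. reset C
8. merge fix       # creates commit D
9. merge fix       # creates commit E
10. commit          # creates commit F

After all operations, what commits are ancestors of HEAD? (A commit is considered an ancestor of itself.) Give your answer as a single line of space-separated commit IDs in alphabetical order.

Answer: A B C D E F

Derivation:
After op 1 (commit): HEAD=main@B [main=B]
After op 2 (branch): HEAD=main@B [exp=B main=B]
After op 3 (commit): HEAD=main@C [exp=B main=C]
After op 4 (branch): HEAD=main@C [exp=B fix=C main=C]
After op 5 (reset): HEAD=main@A [exp=B fix=C main=A]
After op 6 (checkout): HEAD=exp@B [exp=B fix=C main=A]
After op 7 (reset): HEAD=exp@C [exp=C fix=C main=A]
After op 8 (merge): HEAD=exp@D [exp=D fix=C main=A]
After op 9 (merge): HEAD=exp@E [exp=E fix=C main=A]
After op 10 (commit): HEAD=exp@F [exp=F fix=C main=A]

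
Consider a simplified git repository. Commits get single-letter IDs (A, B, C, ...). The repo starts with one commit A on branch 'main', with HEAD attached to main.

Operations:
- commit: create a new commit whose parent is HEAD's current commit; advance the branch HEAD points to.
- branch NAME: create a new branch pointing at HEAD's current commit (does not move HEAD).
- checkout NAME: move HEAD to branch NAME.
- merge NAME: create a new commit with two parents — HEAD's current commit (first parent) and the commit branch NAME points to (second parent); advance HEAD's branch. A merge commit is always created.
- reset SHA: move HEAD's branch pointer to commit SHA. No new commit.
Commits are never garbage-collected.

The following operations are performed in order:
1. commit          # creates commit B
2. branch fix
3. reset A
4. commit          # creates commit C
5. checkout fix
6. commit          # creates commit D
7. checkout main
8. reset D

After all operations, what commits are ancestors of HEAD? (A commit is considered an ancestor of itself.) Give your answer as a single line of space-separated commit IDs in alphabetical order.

Answer: A B D

Derivation:
After op 1 (commit): HEAD=main@B [main=B]
After op 2 (branch): HEAD=main@B [fix=B main=B]
After op 3 (reset): HEAD=main@A [fix=B main=A]
After op 4 (commit): HEAD=main@C [fix=B main=C]
After op 5 (checkout): HEAD=fix@B [fix=B main=C]
After op 6 (commit): HEAD=fix@D [fix=D main=C]
After op 7 (checkout): HEAD=main@C [fix=D main=C]
After op 8 (reset): HEAD=main@D [fix=D main=D]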